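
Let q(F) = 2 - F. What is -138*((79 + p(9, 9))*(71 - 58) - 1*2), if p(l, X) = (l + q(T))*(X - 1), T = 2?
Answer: -270618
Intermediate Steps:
p(l, X) = l*(-1 + X) (p(l, X) = (l + (2 - 1*2))*(X - 1) = (l + (2 - 2))*(-1 + X) = (l + 0)*(-1 + X) = l*(-1 + X))
-138*((79 + p(9, 9))*(71 - 58) - 1*2) = -138*((79 + 9*(-1 + 9))*(71 - 58) - 1*2) = -138*((79 + 9*8)*13 - 2) = -138*((79 + 72)*13 - 2) = -138*(151*13 - 2) = -138*(1963 - 2) = -138*1961 = -270618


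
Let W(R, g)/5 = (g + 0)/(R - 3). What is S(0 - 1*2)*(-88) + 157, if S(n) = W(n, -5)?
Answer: -283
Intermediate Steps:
W(R, g) = 5*g/(-3 + R) (W(R, g) = 5*((g + 0)/(R - 3)) = 5*(g/(-3 + R)) = 5*g/(-3 + R))
S(n) = -25/(-3 + n) (S(n) = 5*(-5)/(-3 + n) = -25/(-3 + n))
S(0 - 1*2)*(-88) + 157 = -25/(-3 + (0 - 1*2))*(-88) + 157 = -25/(-3 + (0 - 2))*(-88) + 157 = -25/(-3 - 2)*(-88) + 157 = -25/(-5)*(-88) + 157 = -25*(-⅕)*(-88) + 157 = 5*(-88) + 157 = -440 + 157 = -283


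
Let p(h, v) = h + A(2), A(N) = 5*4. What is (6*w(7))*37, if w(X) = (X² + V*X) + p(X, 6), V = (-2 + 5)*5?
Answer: 40182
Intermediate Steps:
A(N) = 20
p(h, v) = 20 + h (p(h, v) = h + 20 = 20 + h)
V = 15 (V = 3*5 = 15)
w(X) = 20 + X² + 16*X (w(X) = (X² + 15*X) + (20 + X) = 20 + X² + 16*X)
(6*w(7))*37 = (6*(20 + 7² + 16*7))*37 = (6*(20 + 49 + 112))*37 = (6*181)*37 = 1086*37 = 40182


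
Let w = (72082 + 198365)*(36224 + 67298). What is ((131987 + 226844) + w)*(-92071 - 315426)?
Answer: -11408927072018005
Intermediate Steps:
w = 27997214334 (w = 270447*103522 = 27997214334)
((131987 + 226844) + w)*(-92071 - 315426) = ((131987 + 226844) + 27997214334)*(-92071 - 315426) = (358831 + 27997214334)*(-407497) = 27997573165*(-407497) = -11408927072018005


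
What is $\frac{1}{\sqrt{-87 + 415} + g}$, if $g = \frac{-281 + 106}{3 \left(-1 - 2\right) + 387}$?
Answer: $\frac{1350}{955823} + \frac{5832 \sqrt{82}}{955823} \approx 0.056664$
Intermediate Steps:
$g = - \frac{25}{54}$ ($g = - \frac{175}{3 \left(-3\right) + 387} = - \frac{175}{-9 + 387} = - \frac{175}{378} = \left(-175\right) \frac{1}{378} = - \frac{25}{54} \approx -0.46296$)
$\frac{1}{\sqrt{-87 + 415} + g} = \frac{1}{\sqrt{-87 + 415} - \frac{25}{54}} = \frac{1}{\sqrt{328} - \frac{25}{54}} = \frac{1}{2 \sqrt{82} - \frac{25}{54}} = \frac{1}{- \frac{25}{54} + 2 \sqrt{82}}$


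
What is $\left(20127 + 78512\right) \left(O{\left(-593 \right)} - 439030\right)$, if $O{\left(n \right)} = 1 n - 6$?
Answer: $-43364564931$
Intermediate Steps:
$O{\left(n \right)} = -6 + n$ ($O{\left(n \right)} = n - 6 = -6 + n$)
$\left(20127 + 78512\right) \left(O{\left(-593 \right)} - 439030\right) = \left(20127 + 78512\right) \left(\left(-6 - 593\right) - 439030\right) = 98639 \left(-599 - 439030\right) = 98639 \left(-439629\right) = -43364564931$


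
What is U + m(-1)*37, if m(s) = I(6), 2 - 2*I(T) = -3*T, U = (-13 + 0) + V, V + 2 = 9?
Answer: 364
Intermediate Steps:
V = 7 (V = -2 + 9 = 7)
U = -6 (U = (-13 + 0) + 7 = -13 + 7 = -6)
I(T) = 1 + 3*T/2 (I(T) = 1 - (-3)*T/2 = 1 + 3*T/2)
m(s) = 10 (m(s) = 1 + (3/2)*6 = 1 + 9 = 10)
U + m(-1)*37 = -6 + 10*37 = -6 + 370 = 364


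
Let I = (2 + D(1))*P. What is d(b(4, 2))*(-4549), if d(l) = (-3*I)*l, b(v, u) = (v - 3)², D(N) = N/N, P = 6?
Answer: 245646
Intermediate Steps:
D(N) = 1
b(v, u) = (-3 + v)²
I = 18 (I = (2 + 1)*6 = 3*6 = 18)
d(l) = -54*l (d(l) = (-3*18)*l = -54*l)
d(b(4, 2))*(-4549) = -54*(-3 + 4)²*(-4549) = -54*1²*(-4549) = -54*1*(-4549) = -54*(-4549) = 245646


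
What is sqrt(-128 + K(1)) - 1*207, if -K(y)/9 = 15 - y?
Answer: -207 + I*sqrt(254) ≈ -207.0 + 15.937*I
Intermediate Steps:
K(y) = -135 + 9*y (K(y) = -9*(15 - y) = -135 + 9*y)
sqrt(-128 + K(1)) - 1*207 = sqrt(-128 + (-135 + 9*1)) - 1*207 = sqrt(-128 + (-135 + 9)) - 207 = sqrt(-128 - 126) - 207 = sqrt(-254) - 207 = I*sqrt(254) - 207 = -207 + I*sqrt(254)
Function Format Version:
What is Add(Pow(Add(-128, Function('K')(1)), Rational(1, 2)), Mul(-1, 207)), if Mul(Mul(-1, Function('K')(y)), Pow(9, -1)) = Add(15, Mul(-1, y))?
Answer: Add(-207, Mul(I, Pow(254, Rational(1, 2)))) ≈ Add(-207.00, Mul(15.937, I))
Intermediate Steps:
Function('K')(y) = Add(-135, Mul(9, y)) (Function('K')(y) = Mul(-9, Add(15, Mul(-1, y))) = Add(-135, Mul(9, y)))
Add(Pow(Add(-128, Function('K')(1)), Rational(1, 2)), Mul(-1, 207)) = Add(Pow(Add(-128, Add(-135, Mul(9, 1))), Rational(1, 2)), Mul(-1, 207)) = Add(Pow(Add(-128, Add(-135, 9)), Rational(1, 2)), -207) = Add(Pow(Add(-128, -126), Rational(1, 2)), -207) = Add(Pow(-254, Rational(1, 2)), -207) = Add(Mul(I, Pow(254, Rational(1, 2))), -207) = Add(-207, Mul(I, Pow(254, Rational(1, 2))))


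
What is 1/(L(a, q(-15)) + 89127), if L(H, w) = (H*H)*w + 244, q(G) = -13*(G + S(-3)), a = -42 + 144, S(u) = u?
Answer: 1/2523907 ≈ 3.9621e-7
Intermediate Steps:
a = 102
q(G) = 39 - 13*G (q(G) = -13*(G - 3) = -13*(-3 + G) = 39 - 13*G)
L(H, w) = 244 + w*H² (L(H, w) = H²*w + 244 = w*H² + 244 = 244 + w*H²)
1/(L(a, q(-15)) + 89127) = 1/((244 + (39 - 13*(-15))*102²) + 89127) = 1/((244 + (39 + 195)*10404) + 89127) = 1/((244 + 234*10404) + 89127) = 1/((244 + 2434536) + 89127) = 1/(2434780 + 89127) = 1/2523907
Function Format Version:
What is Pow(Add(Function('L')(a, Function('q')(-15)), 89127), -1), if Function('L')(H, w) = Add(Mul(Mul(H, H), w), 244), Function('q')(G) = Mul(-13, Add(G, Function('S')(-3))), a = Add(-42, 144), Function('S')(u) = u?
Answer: Rational(1, 2523907) ≈ 3.9621e-7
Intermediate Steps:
a = 102
Function('q')(G) = Add(39, Mul(-13, G)) (Function('q')(G) = Mul(-13, Add(G, -3)) = Mul(-13, Add(-3, G)) = Add(39, Mul(-13, G)))
Function('L')(H, w) = Add(244, Mul(w, Pow(H, 2))) (Function('L')(H, w) = Add(Mul(Pow(H, 2), w), 244) = Add(Mul(w, Pow(H, 2)), 244) = Add(244, Mul(w, Pow(H, 2))))
Pow(Add(Function('L')(a, Function('q')(-15)), 89127), -1) = Pow(Add(Add(244, Mul(Add(39, Mul(-13, -15)), Pow(102, 2))), 89127), -1) = Pow(Add(Add(244, Mul(Add(39, 195), 10404)), 89127), -1) = Pow(Add(Add(244, Mul(234, 10404)), 89127), -1) = Pow(Add(Add(244, 2434536), 89127), -1) = Pow(Add(2434780, 89127), -1) = Pow(2523907, -1) = Rational(1, 2523907)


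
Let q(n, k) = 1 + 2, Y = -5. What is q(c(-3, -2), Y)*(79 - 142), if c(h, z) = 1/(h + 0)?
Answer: -189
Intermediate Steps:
c(h, z) = 1/h
q(n, k) = 3
q(c(-3, -2), Y)*(79 - 142) = 3*(79 - 142) = 3*(-63) = -189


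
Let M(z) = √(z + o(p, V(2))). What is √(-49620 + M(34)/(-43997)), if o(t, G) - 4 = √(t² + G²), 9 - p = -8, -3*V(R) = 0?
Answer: √(-96051220766580 - 43997*√55)/43997 ≈ 222.76*I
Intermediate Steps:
V(R) = 0 (V(R) = -⅓*0 = 0)
p = 17 (p = 9 - 1*(-8) = 9 + 8 = 17)
o(t, G) = 4 + √(G² + t²) (o(t, G) = 4 + √(t² + G²) = 4 + √(G² + t²))
M(z) = √(21 + z) (M(z) = √(z + (4 + √(0² + 17²))) = √(z + (4 + √(0 + 289))) = √(z + (4 + √289)) = √(z + (4 + 17)) = √(z + 21) = √(21 + z))
√(-49620 + M(34)/(-43997)) = √(-49620 + √(21 + 34)/(-43997)) = √(-49620 + √55*(-1/43997)) = √(-49620 - √55/43997)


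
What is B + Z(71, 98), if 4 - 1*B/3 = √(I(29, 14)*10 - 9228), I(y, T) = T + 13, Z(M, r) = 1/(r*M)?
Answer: 83497/6958 - 3*I*√8958 ≈ 12.0 - 283.94*I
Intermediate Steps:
Z(M, r) = 1/(M*r)
I(y, T) = 13 + T
B = 12 - 3*I*√8958 (B = 12 - 3*√((13 + 14)*10 - 9228) = 12 - 3*√(27*10 - 9228) = 12 - 3*√(270 - 9228) = 12 - 3*I*√8958 ≈ 12.0 - 283.94*I)
B + Z(71, 98) = (12 - 3*I*√8958) + 1/(71*98) = (12 - 3*I*√8958) + (1/71)*(1/98) = (12 - 3*I*√8958) + 1/6958 = 83497/6958 - 3*I*√8958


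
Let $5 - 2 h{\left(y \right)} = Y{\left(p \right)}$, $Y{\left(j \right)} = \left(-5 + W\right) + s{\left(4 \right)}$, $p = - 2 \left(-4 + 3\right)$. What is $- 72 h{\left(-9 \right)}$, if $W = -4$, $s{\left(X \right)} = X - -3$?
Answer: $-252$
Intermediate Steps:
$s{\left(X \right)} = 3 + X$ ($s{\left(X \right)} = X + 3 = 3 + X$)
$p = 2$ ($p = \left(-2\right) \left(-1\right) = 2$)
$Y{\left(j \right)} = -2$ ($Y{\left(j \right)} = \left(-5 - 4\right) + \left(3 + 4\right) = -9 + 7 = -2$)
$h{\left(y \right)} = \frac{7}{2}$ ($h{\left(y \right)} = \frac{5}{2} - -1 = \frac{5}{2} + 1 = \frac{7}{2}$)
$- 72 h{\left(-9 \right)} = \left(-72\right) \frac{7}{2} = -252$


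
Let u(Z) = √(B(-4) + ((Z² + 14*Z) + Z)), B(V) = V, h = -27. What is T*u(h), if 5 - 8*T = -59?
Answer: 64*√5 ≈ 143.11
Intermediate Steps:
T = 8 (T = 5/8 - ⅛*(-59) = 5/8 + 59/8 = 8)
u(Z) = √(-4 + Z² + 15*Z) (u(Z) = √(-4 + ((Z² + 14*Z) + Z)) = √(-4 + (Z² + 15*Z)) = √(-4 + Z² + 15*Z))
T*u(h) = 8*√(-4 + (-27)² + 15*(-27)) = 8*√(-4 + 729 - 405) = 8*√320 = 8*(8*√5) = 64*√5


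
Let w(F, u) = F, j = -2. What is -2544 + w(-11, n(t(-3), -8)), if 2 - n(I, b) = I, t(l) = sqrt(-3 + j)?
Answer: -2555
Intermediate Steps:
t(l) = I*sqrt(5) (t(l) = sqrt(-3 - 2) = sqrt(-5) = I*sqrt(5))
n(I, b) = 2 - I
-2544 + w(-11, n(t(-3), -8)) = -2544 - 11 = -2555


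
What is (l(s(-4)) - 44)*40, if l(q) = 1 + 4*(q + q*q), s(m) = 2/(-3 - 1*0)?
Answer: -15800/9 ≈ -1755.6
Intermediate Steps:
s(m) = -2/3 (s(m) = 2/(-3 + 0) = 2/(-3) = 2*(-1/3) = -2/3)
l(q) = 1 + 4*q + 4*q**2 (l(q) = 1 + 4*(q + q**2) = 1 + (4*q + 4*q**2) = 1 + 4*q + 4*q**2)
(l(s(-4)) - 44)*40 = ((1 + 4*(-2/3) + 4*(-2/3)**2) - 44)*40 = ((1 - 8/3 + 4*(4/9)) - 44)*40 = ((1 - 8/3 + 16/9) - 44)*40 = (1/9 - 44)*40 = -395/9*40 = -15800/9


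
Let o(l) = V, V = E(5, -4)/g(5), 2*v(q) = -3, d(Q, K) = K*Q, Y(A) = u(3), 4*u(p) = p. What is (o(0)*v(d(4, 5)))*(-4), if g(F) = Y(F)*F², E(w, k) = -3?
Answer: -24/25 ≈ -0.96000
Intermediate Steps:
u(p) = p/4
Y(A) = ¾ (Y(A) = (¼)*3 = ¾)
v(q) = -3/2 (v(q) = (½)*(-3) = -3/2)
g(F) = 3*F²/4
V = -4/25 (V = -3/((¾)*5²) = -3/((¾)*25) = -3/75/4 = -3*4/75 = -4/25 ≈ -0.16000)
o(l) = -4/25
(o(0)*v(d(4, 5)))*(-4) = -4/25*(-3/2)*(-4) = (6/25)*(-4) = -24/25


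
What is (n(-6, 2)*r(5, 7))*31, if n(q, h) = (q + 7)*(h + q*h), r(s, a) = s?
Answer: -1550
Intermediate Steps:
n(q, h) = (7 + q)*(h + h*q)
(n(-6, 2)*r(5, 7))*31 = ((2*(7 + (-6)² + 8*(-6)))*5)*31 = ((2*(7 + 36 - 48))*5)*31 = ((2*(-5))*5)*31 = -10*5*31 = -50*31 = -1550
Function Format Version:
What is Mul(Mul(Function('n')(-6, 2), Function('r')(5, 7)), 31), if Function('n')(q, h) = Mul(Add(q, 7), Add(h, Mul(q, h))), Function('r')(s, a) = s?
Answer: -1550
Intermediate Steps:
Function('n')(q, h) = Mul(Add(7, q), Add(h, Mul(h, q)))
Mul(Mul(Function('n')(-6, 2), Function('r')(5, 7)), 31) = Mul(Mul(Mul(2, Add(7, Pow(-6, 2), Mul(8, -6))), 5), 31) = Mul(Mul(Mul(2, Add(7, 36, -48)), 5), 31) = Mul(Mul(Mul(2, -5), 5), 31) = Mul(Mul(-10, 5), 31) = Mul(-50, 31) = -1550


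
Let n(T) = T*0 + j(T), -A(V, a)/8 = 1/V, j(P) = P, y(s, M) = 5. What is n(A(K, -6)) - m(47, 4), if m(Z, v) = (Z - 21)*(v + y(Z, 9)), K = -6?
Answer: -698/3 ≈ -232.67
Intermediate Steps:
m(Z, v) = (-21 + Z)*(5 + v) (m(Z, v) = (Z - 21)*(v + 5) = (-21 + Z)*(5 + v))
A(V, a) = -8/V
n(T) = T (n(T) = T*0 + T = 0 + T = T)
n(A(K, -6)) - m(47, 4) = -8/(-6) - (-105 - 21*4 + 5*47 + 47*4) = -8*(-⅙) - (-105 - 84 + 235 + 188) = 4/3 - 1*234 = 4/3 - 234 = -698/3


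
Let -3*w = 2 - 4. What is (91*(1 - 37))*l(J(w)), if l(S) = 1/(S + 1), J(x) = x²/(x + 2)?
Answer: -2808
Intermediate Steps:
w = ⅔ (w = -(2 - 4)/3 = -⅓*(-2) = ⅔ ≈ 0.66667)
J(x) = x²/(2 + x)
l(S) = 1/(1 + S)
(91*(1 - 37))*l(J(w)) = (91*(1 - 37))/(1 + (⅔)²/(2 + ⅔)) = (91*(-36))/(1 + 4/(9*(8/3))) = -3276/(1 + (4/9)*(3/8)) = -3276/(1 + ⅙) = -3276/7/6 = -3276*6/7 = -2808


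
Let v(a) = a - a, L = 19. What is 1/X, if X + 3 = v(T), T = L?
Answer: -1/3 ≈ -0.33333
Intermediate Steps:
T = 19
v(a) = 0
X = -3 (X = -3 + 0 = -3)
1/X = 1/(-3) = -1/3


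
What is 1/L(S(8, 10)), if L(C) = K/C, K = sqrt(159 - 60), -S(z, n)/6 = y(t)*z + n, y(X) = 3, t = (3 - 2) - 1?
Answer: -68*sqrt(11)/11 ≈ -20.503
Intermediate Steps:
t = 0 (t = 1 - 1 = 0)
S(z, n) = -18*z - 6*n (S(z, n) = -6*(3*z + n) = -6*(n + 3*z) = -18*z - 6*n)
K = 3*sqrt(11) (K = sqrt(99) = 3*sqrt(11) ≈ 9.9499)
L(C) = 3*sqrt(11)/C (L(C) = (3*sqrt(11))/C = 3*sqrt(11)/C)
1/L(S(8, 10)) = 1/(3*sqrt(11)/(-18*8 - 6*10)) = 1/(3*sqrt(11)/(-144 - 60)) = 1/(3*sqrt(11)/(-204)) = 1/(3*sqrt(11)*(-1/204)) = 1/(-sqrt(11)/68) = -68*sqrt(11)/11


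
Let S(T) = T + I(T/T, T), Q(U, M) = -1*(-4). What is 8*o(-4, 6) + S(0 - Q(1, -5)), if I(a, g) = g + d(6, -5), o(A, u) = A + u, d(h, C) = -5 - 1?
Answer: 2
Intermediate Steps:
Q(U, M) = 4
d(h, C) = -6
I(a, g) = -6 + g (I(a, g) = g - 6 = -6 + g)
S(T) = -6 + 2*T (S(T) = T + (-6 + T) = -6 + 2*T)
8*o(-4, 6) + S(0 - Q(1, -5)) = 8*(-4 + 6) + (-6 + 2*(0 - 1*4)) = 8*2 + (-6 + 2*(0 - 4)) = 16 + (-6 + 2*(-4)) = 16 + (-6 - 8) = 16 - 14 = 2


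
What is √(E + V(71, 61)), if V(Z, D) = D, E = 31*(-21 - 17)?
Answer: I*√1117 ≈ 33.422*I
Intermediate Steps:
E = -1178 (E = 31*(-38) = -1178)
√(E + V(71, 61)) = √(-1178 + 61) = √(-1117) = I*√1117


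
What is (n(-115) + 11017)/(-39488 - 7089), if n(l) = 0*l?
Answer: -11017/46577 ≈ -0.23653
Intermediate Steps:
n(l) = 0
(n(-115) + 11017)/(-39488 - 7089) = (0 + 11017)/(-39488 - 7089) = 11017/(-46577) = 11017*(-1/46577) = -11017/46577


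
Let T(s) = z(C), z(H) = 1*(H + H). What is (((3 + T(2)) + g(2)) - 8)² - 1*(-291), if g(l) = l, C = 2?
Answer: 292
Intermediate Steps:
z(H) = 2*H (z(H) = 1*(2*H) = 2*H)
T(s) = 4 (T(s) = 2*2 = 4)
(((3 + T(2)) + g(2)) - 8)² - 1*(-291) = (((3 + 4) + 2) - 8)² - 1*(-291) = ((7 + 2) - 8)² + 291 = (9 - 8)² + 291 = 1² + 291 = 1 + 291 = 292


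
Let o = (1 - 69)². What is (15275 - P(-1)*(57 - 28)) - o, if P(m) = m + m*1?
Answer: 10709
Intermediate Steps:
P(m) = 2*m (P(m) = m + m = 2*m)
o = 4624 (o = (-68)² = 4624)
(15275 - P(-1)*(57 - 28)) - o = (15275 - 2*(-1)*(57 - 28)) - 1*4624 = (15275 - (-2)*29) - 4624 = (15275 - 1*(-58)) - 4624 = (15275 + 58) - 4624 = 15333 - 4624 = 10709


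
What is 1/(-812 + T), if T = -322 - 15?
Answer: -1/1149 ≈ -0.00087032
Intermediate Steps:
T = -337
1/(-812 + T) = 1/(-812 - 337) = 1/(-1149) = -1/1149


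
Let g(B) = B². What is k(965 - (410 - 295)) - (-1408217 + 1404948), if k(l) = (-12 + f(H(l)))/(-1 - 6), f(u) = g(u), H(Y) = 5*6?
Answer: 21995/7 ≈ 3142.1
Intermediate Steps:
H(Y) = 30
f(u) = u²
k(l) = -888/7 (k(l) = (-12 + 30²)/(-1 - 6) = (-12 + 900)/(-7) = -⅐*888 = -888/7)
k(965 - (410 - 295)) - (-1408217 + 1404948) = -888/7 - (-1408217 + 1404948) = -888/7 - 1*(-3269) = -888/7 + 3269 = 21995/7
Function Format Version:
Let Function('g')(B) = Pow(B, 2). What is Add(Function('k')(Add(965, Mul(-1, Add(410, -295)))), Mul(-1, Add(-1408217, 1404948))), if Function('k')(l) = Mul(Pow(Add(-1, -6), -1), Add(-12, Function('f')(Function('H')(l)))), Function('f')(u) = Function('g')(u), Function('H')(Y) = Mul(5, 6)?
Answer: Rational(21995, 7) ≈ 3142.1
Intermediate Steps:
Function('H')(Y) = 30
Function('f')(u) = Pow(u, 2)
Function('k')(l) = Rational(-888, 7) (Function('k')(l) = Mul(Pow(Add(-1, -6), -1), Add(-12, Pow(30, 2))) = Mul(Pow(-7, -1), Add(-12, 900)) = Mul(Rational(-1, 7), 888) = Rational(-888, 7))
Add(Function('k')(Add(965, Mul(-1, Add(410, -295)))), Mul(-1, Add(-1408217, 1404948))) = Add(Rational(-888, 7), Mul(-1, Add(-1408217, 1404948))) = Add(Rational(-888, 7), Mul(-1, -3269)) = Add(Rational(-888, 7), 3269) = Rational(21995, 7)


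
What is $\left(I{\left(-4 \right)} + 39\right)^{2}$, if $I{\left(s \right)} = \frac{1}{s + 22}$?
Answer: $\frac{494209}{324} \approx 1525.3$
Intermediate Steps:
$I{\left(s \right)} = \frac{1}{22 + s}$
$\left(I{\left(-4 \right)} + 39\right)^{2} = \left(\frac{1}{22 - 4} + 39\right)^{2} = \left(\frac{1}{18} + 39\right)^{2} = \left(\frac{703}{18}\right)^{2} = \frac{494209}{324}$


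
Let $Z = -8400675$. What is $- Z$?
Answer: $8400675$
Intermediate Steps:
$- Z = \left(-1\right) \left(-8400675\right) = 8400675$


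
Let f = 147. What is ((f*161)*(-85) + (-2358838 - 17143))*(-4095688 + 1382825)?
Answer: 11903163876388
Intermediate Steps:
((f*161)*(-85) + (-2358838 - 17143))*(-4095688 + 1382825) = ((147*161)*(-85) + (-2358838 - 17143))*(-4095688 + 1382825) = (23667*(-85) - 2375981)*(-2712863) = (-2011695 - 2375981)*(-2712863) = -4387676*(-2712863) = 11903163876388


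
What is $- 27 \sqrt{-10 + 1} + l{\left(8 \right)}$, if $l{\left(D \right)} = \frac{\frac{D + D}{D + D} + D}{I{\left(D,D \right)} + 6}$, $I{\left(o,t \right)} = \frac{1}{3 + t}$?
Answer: $\frac{99}{67} - 81 i \approx 1.4776 - 81.0 i$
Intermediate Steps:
$l{\left(D \right)} = \frac{1 + D}{6 + \frac{1}{3 + D}}$ ($l{\left(D \right)} = \frac{\frac{D + D}{D + D} + D}{\frac{1}{3 + D} + 6} = \frac{\frac{2 D}{2 D} + D}{6 + \frac{1}{3 + D}} = \frac{2 D \frac{1}{2 D} + D}{6 + \frac{1}{3 + D}} = \frac{1 + D}{6 + \frac{1}{3 + D}}$)
$- 27 \sqrt{-10 + 1} + l{\left(8 \right)} = - 27 \sqrt{-10 + 1} + \frac{\left(1 + 8\right) \left(3 + 8\right)}{19 + 6 \cdot 8} = - 27 \sqrt{-9} + \frac{1}{19 + 48} \cdot 9 \cdot 11 = - 27 \cdot 3 i + \frac{1}{67} \cdot 9 \cdot 11 = - 81 i + \frac{1}{67} \cdot 9 \cdot 11 = - 81 i + \frac{99}{67} = \frac{99}{67} - 81 i$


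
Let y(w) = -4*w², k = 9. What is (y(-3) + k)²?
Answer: 729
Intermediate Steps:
(y(-3) + k)² = (-4*(-3)² + 9)² = (-4*9 + 9)² = (-36 + 9)² = (-27)² = 729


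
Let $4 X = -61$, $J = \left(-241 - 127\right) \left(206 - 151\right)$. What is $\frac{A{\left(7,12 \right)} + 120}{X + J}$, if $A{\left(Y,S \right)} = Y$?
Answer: $- \frac{508}{81021} \approx -0.00627$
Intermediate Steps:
$J = -20240$ ($J = \left(-368\right) 55 = -20240$)
$X = - \frac{61}{4}$ ($X = \frac{1}{4} \left(-61\right) = - \frac{61}{4} \approx -15.25$)
$\frac{A{\left(7,12 \right)} + 120}{X + J} = \frac{7 + 120}{- \frac{61}{4} - 20240} = \frac{127}{- \frac{81021}{4}} = 127 \left(- \frac{4}{81021}\right) = - \frac{508}{81021}$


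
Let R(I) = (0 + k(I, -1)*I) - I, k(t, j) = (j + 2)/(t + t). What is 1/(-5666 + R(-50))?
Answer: -2/11231 ≈ -0.00017808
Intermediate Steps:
k(t, j) = (2 + j)/(2*t) (k(t, j) = (2 + j)/((2*t)) = (2 + j)*(1/(2*t)) = (2 + j)/(2*t))
R(I) = ½ - I (R(I) = (0 + ((2 - 1)/(2*I))*I) - I = (0 + ((½)*1/I)*I) - I = (0 + (1/(2*I))*I) - I = (0 + ½) - I = ½ - I)
1/(-5666 + R(-50)) = 1/(-5666 + (½ - 1*(-50))) = 1/(-5666 + (½ + 50)) = 1/(-5666 + 101/2) = 1/(-11231/2) = -2/11231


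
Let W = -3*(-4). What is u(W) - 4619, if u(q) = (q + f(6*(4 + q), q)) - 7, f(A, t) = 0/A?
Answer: -4614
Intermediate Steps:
f(A, t) = 0
W = 12
u(q) = -7 + q (u(q) = (q + 0) - 7 = q - 7 = -7 + q)
u(W) - 4619 = (-7 + 12) - 4619 = 5 - 4619 = -4614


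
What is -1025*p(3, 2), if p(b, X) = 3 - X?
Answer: -1025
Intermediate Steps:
-1025*p(3, 2) = -1025*(3 - 1*2) = -1025*(3 - 2) = -1025*1 = -1025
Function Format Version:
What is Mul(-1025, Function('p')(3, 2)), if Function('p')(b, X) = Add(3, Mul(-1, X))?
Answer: -1025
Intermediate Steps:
Mul(-1025, Function('p')(3, 2)) = Mul(-1025, Add(3, Mul(-1, 2))) = Mul(-1025, Add(3, -2)) = Mul(-1025, 1) = -1025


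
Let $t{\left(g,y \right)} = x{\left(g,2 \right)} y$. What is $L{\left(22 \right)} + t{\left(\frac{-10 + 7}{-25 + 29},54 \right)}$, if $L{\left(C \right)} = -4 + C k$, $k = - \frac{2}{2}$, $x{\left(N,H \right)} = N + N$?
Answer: $-107$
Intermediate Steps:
$x{\left(N,H \right)} = 2 N$
$k = -1$ ($k = \left(-2\right) \frac{1}{2} = -1$)
$L{\left(C \right)} = -4 - C$ ($L{\left(C \right)} = -4 + C \left(-1\right) = -4 - C$)
$t{\left(g,y \right)} = 2 g y$
$L{\left(22 \right)} + t{\left(\frac{-10 + 7}{-25 + 29},54 \right)} = \left(-4 - 22\right) + 2 \frac{-10 + 7}{-25 + 29} \cdot 54 = \left(-4 - 22\right) + 2 \left(- \frac{3}{4}\right) 54 = -26 + 2 \left(\left(-3\right) \frac{1}{4}\right) 54 = -26 + 2 \left(- \frac{3}{4}\right) 54 = -26 - 81 = -107$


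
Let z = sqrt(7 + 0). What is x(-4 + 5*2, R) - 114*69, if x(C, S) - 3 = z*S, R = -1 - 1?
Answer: -7863 - 2*sqrt(7) ≈ -7868.3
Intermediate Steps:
R = -2
z = sqrt(7) ≈ 2.6458
x(C, S) = 3 + S*sqrt(7) (x(C, S) = 3 + sqrt(7)*S = 3 + S*sqrt(7))
x(-4 + 5*2, R) - 114*69 = (3 - 2*sqrt(7)) - 114*69 = (3 - 2*sqrt(7)) - 7866 = -7863 - 2*sqrt(7)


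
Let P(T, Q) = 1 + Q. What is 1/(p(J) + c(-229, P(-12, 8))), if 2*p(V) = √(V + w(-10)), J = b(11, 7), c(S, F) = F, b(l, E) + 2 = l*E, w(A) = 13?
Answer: 9/59 - √22/59 ≈ 0.073044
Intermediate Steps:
b(l, E) = -2 + E*l (b(l, E) = -2 + l*E = -2 + E*l)
J = 75 (J = -2 + 7*11 = -2 + 77 = 75)
p(V) = √(13 + V)/2 (p(V) = √(V + 13)/2 = √(13 + V)/2)
1/(p(J) + c(-229, P(-12, 8))) = 1/(√(13 + 75)/2 + (1 + 8)) = 1/(√88/2 + 9) = 1/((2*√22)/2 + 9) = 1/(√22 + 9) = 1/(9 + √22)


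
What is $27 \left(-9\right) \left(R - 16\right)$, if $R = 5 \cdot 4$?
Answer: $-972$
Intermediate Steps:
$R = 20$
$27 \left(-9\right) \left(R - 16\right) = 27 \left(-9\right) \left(20 - 16\right) = - 243 \left(20 - 16\right) = \left(-243\right) 4 = -972$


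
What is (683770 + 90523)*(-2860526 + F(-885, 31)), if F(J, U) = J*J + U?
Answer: -1608415620110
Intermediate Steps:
F(J, U) = U + J² (F(J, U) = J² + U = U + J²)
(683770 + 90523)*(-2860526 + F(-885, 31)) = (683770 + 90523)*(-2860526 + (31 + (-885)²)) = 774293*(-2860526 + (31 + 783225)) = 774293*(-2860526 + 783256) = 774293*(-2077270) = -1608415620110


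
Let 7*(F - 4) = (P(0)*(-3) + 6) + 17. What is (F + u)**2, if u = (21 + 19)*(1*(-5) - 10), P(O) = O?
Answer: 17214201/49 ≈ 3.5131e+5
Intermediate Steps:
F = 51/7 (F = 4 + ((0*(-3) + 6) + 17)/7 = 4 + ((0 + 6) + 17)/7 = 4 + (6 + 17)/7 = 4 + (1/7)*23 = 4 + 23/7 = 51/7 ≈ 7.2857)
u = -600 (u = 40*(-5 - 10) = 40*(-15) = -600)
(F + u)**2 = (51/7 - 600)**2 = (-4149/7)**2 = 17214201/49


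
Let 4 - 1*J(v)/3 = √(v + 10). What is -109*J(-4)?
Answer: -1308 + 327*√6 ≈ -507.02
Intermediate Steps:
J(v) = 12 - 3*√(10 + v) (J(v) = 12 - 3*√(v + 10) = 12 - 3*√(10 + v))
-109*J(-4) = -109*(12 - 3*√(10 - 4)) = -109*(12 - 3*√6) = -1308 + 327*√6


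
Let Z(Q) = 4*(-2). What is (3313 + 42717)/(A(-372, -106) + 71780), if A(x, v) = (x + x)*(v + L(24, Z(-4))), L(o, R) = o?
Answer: 23015/66394 ≈ 0.34664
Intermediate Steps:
Z(Q) = -8
A(x, v) = 2*x*(24 + v) (A(x, v) = (x + x)*(v + 24) = (2*x)*(24 + v) = 2*x*(24 + v))
(3313 + 42717)/(A(-372, -106) + 71780) = (3313 + 42717)/(2*(-372)*(24 - 106) + 71780) = 46030/(2*(-372)*(-82) + 71780) = 46030/(61008 + 71780) = 46030/132788 = 46030*(1/132788) = 23015/66394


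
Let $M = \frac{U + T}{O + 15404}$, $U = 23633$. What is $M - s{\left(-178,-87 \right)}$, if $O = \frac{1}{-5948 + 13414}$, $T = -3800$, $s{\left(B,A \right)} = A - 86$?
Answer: $\frac{1822196093}{10455115} \approx 174.29$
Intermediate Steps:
$s{\left(B,A \right)} = -86 + A$ ($s{\left(B,A \right)} = A - 86 = -86 + A$)
$O = \frac{1}{7466} \approx 0.00013394$
$M = \frac{13461198}{10455115}$ ($M = \frac{23633 - 3800}{\frac{1}{7466} + 15404} = \frac{19833}{\frac{115006265}{7466}} = 19833 \cdot \frac{7466}{115006265} = \frac{13461198}{10455115} \approx 1.2875$)
$M - s{\left(-178,-87 \right)} = \frac{13461198}{10455115} - \left(-86 - 87\right) = \frac{13461198}{10455115} - -173 = \frac{13461198}{10455115} + 173 = \frac{1822196093}{10455115}$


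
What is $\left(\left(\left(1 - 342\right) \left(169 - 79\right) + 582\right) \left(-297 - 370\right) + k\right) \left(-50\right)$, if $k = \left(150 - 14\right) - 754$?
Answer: $-1004070900$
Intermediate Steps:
$k = -618$ ($k = 136 - 754 = -618$)
$\left(\left(\left(1 - 342\right) \left(169 - 79\right) + 582\right) \left(-297 - 370\right) + k\right) \left(-50\right) = \left(\left(\left(1 - 342\right) \left(169 - 79\right) + 582\right) \left(-297 - 370\right) - 618\right) \left(-50\right) = \left(\left(\left(-341\right) 90 + 582\right) \left(-667\right) - 618\right) \left(-50\right) = \left(\left(-30690 + 582\right) \left(-667\right) - 618\right) \left(-50\right) = \left(\left(-30108\right) \left(-667\right) - 618\right) \left(-50\right) = \left(20082036 - 618\right) \left(-50\right) = 20081418 \left(-50\right) = -1004070900$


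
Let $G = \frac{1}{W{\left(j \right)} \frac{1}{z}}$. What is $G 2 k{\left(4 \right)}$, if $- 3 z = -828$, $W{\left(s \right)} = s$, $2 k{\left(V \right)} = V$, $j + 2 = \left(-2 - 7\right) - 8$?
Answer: $- \frac{1104}{19} \approx -58.105$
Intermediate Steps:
$j = -19$ ($j = -2 - 17 = -19$)
$k{\left(V \right)} = \frac{V}{2}$
$z = 276$ ($z = \left(- \frac{1}{3}\right) \left(-828\right) = 276$)
$G = - \frac{276}{19}$ ($G = \frac{1}{\left(-19\right) \frac{1}{276}} = \frac{1}{- \frac{19}{276}} = - \frac{276}{19} \approx -14.526$)
$G 2 k{\left(4 \right)} = - \frac{276 \cdot 2 \cdot \frac{1}{2} \cdot 4}{19} = - \frac{276 \cdot 2 \cdot 2}{19} = \left(- \frac{276}{19}\right) 4 = - \frac{1104}{19}$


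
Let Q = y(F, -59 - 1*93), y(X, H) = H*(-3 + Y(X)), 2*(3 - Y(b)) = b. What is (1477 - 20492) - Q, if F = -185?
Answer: -4955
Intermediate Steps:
Y(b) = 3 - b/2
y(X, H) = -H*X/2 (y(X, H) = H*(-3 + (3 - X/2)) = H*(-X/2) = -H*X/2)
Q = -14060 (Q = -1/2*(-59 - 1*93)*(-185) = -1/2*(-59 - 93)*(-185) = -1/2*(-152)*(-185) = -14060)
(1477 - 20492) - Q = (1477 - 20492) - 1*(-14060) = -19015 + 14060 = -4955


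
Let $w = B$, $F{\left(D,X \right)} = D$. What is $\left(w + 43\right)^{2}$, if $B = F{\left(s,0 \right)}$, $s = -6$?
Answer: $1369$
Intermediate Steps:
$B = -6$
$w = -6$
$\left(w + 43\right)^{2} = \left(-6 + 43\right)^{2} = 37^{2} = 1369$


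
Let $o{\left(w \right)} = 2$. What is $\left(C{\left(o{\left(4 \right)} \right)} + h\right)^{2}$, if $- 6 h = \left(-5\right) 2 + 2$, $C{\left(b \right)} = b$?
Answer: $\frac{100}{9} \approx 11.111$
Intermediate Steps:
$h = \frac{4}{3}$ ($h = - \frac{\left(-5\right) 2 + 2}{6} = - \frac{-10 + 2}{6} = \left(- \frac{1}{6}\right) \left(-8\right) = \frac{4}{3} \approx 1.3333$)
$\left(C{\left(o{\left(4 \right)} \right)} + h\right)^{2} = \left(2 + \frac{4}{3}\right)^{2} = \left(\frac{10}{3}\right)^{2} = \frac{100}{9}$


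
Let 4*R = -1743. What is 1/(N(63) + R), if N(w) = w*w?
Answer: 4/14133 ≈ 0.00028303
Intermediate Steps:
R = -1743/4 (R = (1/4)*(-1743) = -1743/4 ≈ -435.75)
N(w) = w**2
1/(N(63) + R) = 1/(63**2 - 1743/4) = 1/(3969 - 1743/4) = 1/(14133/4) = 4/14133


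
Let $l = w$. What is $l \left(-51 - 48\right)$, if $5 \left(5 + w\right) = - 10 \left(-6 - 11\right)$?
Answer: $-2871$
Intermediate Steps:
$w = 29$ ($w = -5 + \frac{\left(-10\right) \left(-6 - 11\right)}{5} = -5 + \frac{\left(-10\right) \left(-17\right)}{5} = -5 + \frac{1}{5} \cdot 170 = -5 + 34 = 29$)
$l = 29$
$l \left(-51 - 48\right) = 29 \left(-51 - 48\right) = 29 \left(-99\right) = -2871$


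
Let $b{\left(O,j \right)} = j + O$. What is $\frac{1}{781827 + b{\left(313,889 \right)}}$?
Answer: $\frac{1}{783029} \approx 1.2771 \cdot 10^{-6}$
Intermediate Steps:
$b{\left(O,j \right)} = O + j$
$\frac{1}{781827 + b{\left(313,889 \right)}} = \frac{1}{781827 + \left(313 + 889\right)} = \frac{1}{781827 + 1202} = \frac{1}{783029}$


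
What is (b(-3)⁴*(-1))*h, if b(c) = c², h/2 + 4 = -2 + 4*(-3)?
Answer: 236196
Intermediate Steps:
h = -36 (h = -8 + 2*(-2 + 4*(-3)) = -8 + 2*(-2 - 12) = -8 + 2*(-14) = -8 - 28 = -36)
(b(-3)⁴*(-1))*h = (((-3)²)⁴*(-1))*(-36) = (9⁴*(-1))*(-36) = (6561*(-1))*(-36) = -6561*(-36) = 236196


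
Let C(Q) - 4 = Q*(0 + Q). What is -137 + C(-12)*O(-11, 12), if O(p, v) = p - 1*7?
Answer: -2801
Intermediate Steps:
O(p, v) = -7 + p (O(p, v) = p - 7 = -7 + p)
C(Q) = 4 + Q² (C(Q) = 4 + Q*(0 + Q) = 4 + Q*Q = 4 + Q²)
-137 + C(-12)*O(-11, 12) = -137 + (4 + (-12)²)*(-7 - 11) = -137 + (4 + 144)*(-18) = -137 + 148*(-18) = -137 - 2664 = -2801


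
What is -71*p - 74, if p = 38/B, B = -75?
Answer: -2852/75 ≈ -38.027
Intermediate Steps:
p = -38/75 (p = 38/(-75) = 38*(-1/75) = -38/75 ≈ -0.50667)
-71*p - 74 = -71*(-38/75) - 74 = 2698/75 - 74 = -2852/75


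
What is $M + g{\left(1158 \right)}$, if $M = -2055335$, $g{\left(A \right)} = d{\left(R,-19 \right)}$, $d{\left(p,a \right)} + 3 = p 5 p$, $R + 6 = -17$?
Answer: $-2052693$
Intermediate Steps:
$R = -23$ ($R = -6 - 17 = -23$)
$d{\left(p,a \right)} = -3 + 5 p^{2}$ ($d{\left(p,a \right)} = -3 + p 5 p = -3 + 5 p p = -3 + 5 p^{2}$)
$g{\left(A \right)} = 2642$ ($g{\left(A \right)} = -3 + 5 \left(-23\right)^{2} = -3 + 5 \cdot 529 = -3 + 2645 = 2642$)
$M + g{\left(1158 \right)} = -2055335 + 2642 = -2052693$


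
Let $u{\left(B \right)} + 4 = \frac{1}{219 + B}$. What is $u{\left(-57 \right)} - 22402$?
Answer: $- \frac{3629771}{162} \approx -22406.0$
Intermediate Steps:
$u{\left(B \right)} = -4 + \frac{1}{219 + B}$
$u{\left(-57 \right)} - 22402 = \frac{-875 - -228}{219 - 57} - 22402 = \frac{-875 + 228}{162} - 22402 = \frac{1}{162} \left(-647\right) - 22402 = - \frac{647}{162} - 22402 = - \frac{3629771}{162}$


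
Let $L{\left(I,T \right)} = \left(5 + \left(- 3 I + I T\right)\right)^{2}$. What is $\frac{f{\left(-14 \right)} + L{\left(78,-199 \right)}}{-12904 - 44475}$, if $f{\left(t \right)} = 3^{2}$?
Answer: $- \frac{248094010}{57379} \approx -4323.8$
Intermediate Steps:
$f{\left(t \right)} = 9$
$L{\left(I,T \right)} = \left(5 - 3 I + I T\right)^{2}$
$\frac{f{\left(-14 \right)} + L{\left(78,-199 \right)}}{-12904 - 44475} = \frac{9 + \left(5 - 234 + 78 \left(-199\right)\right)^{2}}{-12904 - 44475} = \frac{9 + \left(5 - 234 - 15522\right)^{2}}{-57379} = \left(9 + \left(-15751\right)^{2}\right) \left(- \frac{1}{57379}\right) = \left(9 + 248094001\right) \left(- \frac{1}{57379}\right) = 248094010 \left(- \frac{1}{57379}\right) = - \frac{248094010}{57379}$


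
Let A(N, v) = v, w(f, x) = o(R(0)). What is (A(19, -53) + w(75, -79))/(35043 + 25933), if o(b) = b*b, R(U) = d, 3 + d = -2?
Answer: -7/15244 ≈ -0.00045920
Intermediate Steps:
d = -5 (d = -3 - 2 = -5)
R(U) = -5
o(b) = b**2
w(f, x) = 25 (w(f, x) = (-5)**2 = 25)
(A(19, -53) + w(75, -79))/(35043 + 25933) = (-53 + 25)/(35043 + 25933) = -28/60976 = -28*1/60976 = -7/15244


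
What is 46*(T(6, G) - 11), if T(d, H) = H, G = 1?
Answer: -460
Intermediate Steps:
46*(T(6, G) - 11) = 46*(1 - 11) = 46*(-10) = -460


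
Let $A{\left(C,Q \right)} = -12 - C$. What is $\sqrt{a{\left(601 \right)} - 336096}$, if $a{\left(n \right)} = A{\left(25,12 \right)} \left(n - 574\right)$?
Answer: $3 i \sqrt{37455} \approx 580.6 i$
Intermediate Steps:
$a{\left(n \right)} = 21238 - 37 n$ ($a{\left(n \right)} = \left(-12 - 25\right) \left(n - 574\right) = \left(-12 - 25\right) \left(-574 + n\right) = - 37 \left(-574 + n\right) = 21238 - 37 n$)
$\sqrt{a{\left(601 \right)} - 336096} = \sqrt{\left(21238 - 22237\right) - 336096} = \sqrt{-999 - 336096} = \sqrt{-337095} = 3 i \sqrt{37455}$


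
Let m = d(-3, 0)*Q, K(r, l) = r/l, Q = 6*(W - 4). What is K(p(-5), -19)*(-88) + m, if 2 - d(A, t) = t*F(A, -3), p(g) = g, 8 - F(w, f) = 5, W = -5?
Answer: -2492/19 ≈ -131.16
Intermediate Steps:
F(w, f) = 3 (F(w, f) = 8 - 1*5 = 8 - 5 = 3)
d(A, t) = 2 - 3*t (d(A, t) = 2 - t*3 = 2 - 3*t)
Q = -54 (Q = 6*(-5 - 4) = 6*(-9) = -54)
m = -108 (m = (2 - 3*0)*(-54) = (2 + 0)*(-54) = 2*(-54) = -108)
K(p(-5), -19)*(-88) + m = -5/(-19)*(-88) - 108 = -5*(-1/19)*(-88) - 108 = (5/19)*(-88) - 108 = -440/19 - 108 = -2492/19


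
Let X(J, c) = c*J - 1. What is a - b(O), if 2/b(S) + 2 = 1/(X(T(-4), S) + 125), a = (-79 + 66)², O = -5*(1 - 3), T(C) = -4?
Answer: 28391/167 ≈ 170.01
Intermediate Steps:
O = 10 (O = -5*(-2) = 10)
X(J, c) = -1 + J*c (X(J, c) = J*c - 1 = -1 + J*c)
a = 169 (a = (-13)² = 169)
b(S) = 2/(-2 + 1/(124 - 4*S)) (b(S) = 2/(-2 + 1/((-1 - 4*S) + 125)) = 2/(-2 + 1/(124 - 4*S)))
a - b(O) = 169 - 8*(31 - 1*10)/(-247 + 8*10) = 169 - 8*(31 - 10)/(-247 + 80) = 169 - 8*21/(-167) = 169 - 8*(-1)*21/167 = 169 - 1*(-168/167) = 169 + 168/167 = 28391/167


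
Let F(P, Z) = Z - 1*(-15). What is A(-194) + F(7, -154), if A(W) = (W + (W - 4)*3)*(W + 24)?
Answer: 133821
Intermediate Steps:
F(P, Z) = 15 + Z (F(P, Z) = Z + 15 = 15 + Z)
A(W) = (-12 + 4*W)*(24 + W) (A(W) = (W + (-4 + W)*3)*(24 + W) = (W + (-12 + 3*W))*(24 + W) = (-12 + 4*W)*(24 + W))
A(-194) + F(7, -154) = (-288 + 4*(-194)**2 + 84*(-194)) + (15 - 154) = (-288 + 4*37636 - 16296) - 139 = (-288 + 150544 - 16296) - 139 = 133960 - 139 = 133821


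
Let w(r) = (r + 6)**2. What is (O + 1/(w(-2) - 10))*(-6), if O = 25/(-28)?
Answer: 61/14 ≈ 4.3571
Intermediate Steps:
w(r) = (6 + r)**2
O = -25/28 (O = 25*(-1/28) = -25/28 ≈ -0.89286)
(O + 1/(w(-2) - 10))*(-6) = (-25/28 + 1/((6 - 2)**2 - 10))*(-6) = (-25/28 + 1/(4**2 - 10))*(-6) = (-25/28 + 1/(16 - 10))*(-6) = (-25/28 + 1/6)*(-6) = -61/84*(-6) = 61/14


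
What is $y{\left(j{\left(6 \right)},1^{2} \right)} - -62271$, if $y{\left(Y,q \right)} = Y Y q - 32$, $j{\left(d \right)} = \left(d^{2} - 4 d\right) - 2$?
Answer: $62339$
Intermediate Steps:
$j{\left(d \right)} = -2 + d^{2} - 4 d$
$y{\left(Y,q \right)} = -32 + q Y^{2}$ ($y{\left(Y,q \right)} = Y^{2} q - 32 = q Y^{2} - 32 = -32 + q Y^{2}$)
$y{\left(j{\left(6 \right)},1^{2} \right)} - -62271 = \left(-32 + 1^{2} \left(-2 + 6^{2} - 24\right)^{2}\right) - -62271 = \left(-32 + 1 \left(-2 + 36 - 24\right)^{2}\right) + 62271 = \left(-32 + 1 \cdot 10^{2}\right) + 62271 = \left(-32 + 1 \cdot 100\right) + 62271 = \left(-32 + 100\right) + 62271 = 68 + 62271 = 62339$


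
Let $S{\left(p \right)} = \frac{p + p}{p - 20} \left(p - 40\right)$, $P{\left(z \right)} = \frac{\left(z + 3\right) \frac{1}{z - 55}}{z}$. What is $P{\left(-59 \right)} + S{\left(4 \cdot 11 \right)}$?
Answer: $\frac{16432}{1121} \approx 14.658$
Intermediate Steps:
$P{\left(z \right)} = \frac{3 + z}{z \left(-55 + z\right)}$ ($P{\left(z \right)} = \frac{\left(3 + z\right) \frac{1}{-55 + z}}{z} = \frac{\frac{1}{-55 + z} \left(3 + z\right)}{z} = \frac{3 + z}{z \left(-55 + z\right)}$)
$S{\left(p \right)} = \frac{2 p \left(-40 + p\right)}{-20 + p}$ ($S{\left(p \right)} = \frac{2 p}{-20 + p} \left(-40 + p\right) = \frac{2 p \left(-40 + p\right)}{-20 + p}$)
$P{\left(-59 \right)} + S{\left(4 \cdot 11 \right)} = \frac{3 - 59}{\left(-59\right) \left(-55 - 59\right)} + \frac{2 \cdot 4 \cdot 11 \left(-40 + 4 \cdot 11\right)}{-20 + 4 \cdot 11} = \left(- \frac{1}{59}\right) \frac{1}{-114} \left(-56\right) + 2 \cdot 44 \frac{1}{-20 + 44} \left(-40 + 44\right) = \left(- \frac{1}{59}\right) \left(- \frac{1}{114}\right) \left(-56\right) + 2 \cdot 44 \cdot \frac{1}{24} \cdot 4 = - \frac{28}{3363} + 2 \cdot 44 \cdot \frac{1}{24} \cdot 4 = - \frac{28}{3363} + \frac{44}{3} = \frac{16432}{1121}$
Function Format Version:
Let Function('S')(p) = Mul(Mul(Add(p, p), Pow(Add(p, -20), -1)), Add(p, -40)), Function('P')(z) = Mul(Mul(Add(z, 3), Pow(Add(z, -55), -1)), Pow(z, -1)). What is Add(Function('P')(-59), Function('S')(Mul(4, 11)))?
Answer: Rational(16432, 1121) ≈ 14.658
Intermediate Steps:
Function('P')(z) = Mul(Pow(z, -1), Pow(Add(-55, z), -1), Add(3, z)) (Function('P')(z) = Mul(Mul(Add(3, z), Pow(Add(-55, z), -1)), Pow(z, -1)) = Mul(Mul(Pow(Add(-55, z), -1), Add(3, z)), Pow(z, -1)) = Mul(Pow(z, -1), Pow(Add(-55, z), -1), Add(3, z)))
Function('S')(p) = Mul(2, p, Pow(Add(-20, p), -1), Add(-40, p)) (Function('S')(p) = Mul(Mul(Mul(2, p), Pow(Add(-20, p), -1)), Add(-40, p)) = Mul(Mul(2, p, Pow(Add(-20, p), -1)), Add(-40, p)) = Mul(2, p, Pow(Add(-20, p), -1), Add(-40, p)))
Add(Function('P')(-59), Function('S')(Mul(4, 11))) = Add(Mul(Pow(-59, -1), Pow(Add(-55, -59), -1), Add(3, -59)), Mul(2, Mul(4, 11), Pow(Add(-20, Mul(4, 11)), -1), Add(-40, Mul(4, 11)))) = Add(Mul(Rational(-1, 59), Pow(-114, -1), -56), Mul(2, 44, Pow(Add(-20, 44), -1), Add(-40, 44))) = Add(Mul(Rational(-1, 59), Rational(-1, 114), -56), Mul(2, 44, Pow(24, -1), 4)) = Add(Rational(-28, 3363), Mul(2, 44, Rational(1, 24), 4)) = Add(Rational(-28, 3363), Rational(44, 3)) = Rational(16432, 1121)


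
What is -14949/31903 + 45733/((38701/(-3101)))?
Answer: -4524999248048/1234678003 ≈ -3664.9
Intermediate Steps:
-14949/31903 + 45733/((38701/(-3101))) = -14949*1/31903 + 45733/((38701*(-1/3101))) = -14949/31903 + 45733/(-38701/3101) = -14949/31903 + 45733*(-3101/38701) = -14949/31903 - 141818033/38701 = -4524999248048/1234678003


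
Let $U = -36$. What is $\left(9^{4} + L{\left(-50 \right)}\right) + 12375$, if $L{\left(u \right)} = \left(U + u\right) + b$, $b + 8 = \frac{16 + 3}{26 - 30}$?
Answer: $\frac{75349}{4} \approx 18837.0$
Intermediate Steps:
$b = - \frac{51}{4}$ ($b = -8 + \frac{16 + 3}{26 - 30} = -8 + \frac{19}{-4} = -8 + 19 \left(- \frac{1}{4}\right) = -8 - \frac{19}{4} = - \frac{51}{4} \approx -12.75$)
$L{\left(u \right)} = - \frac{195}{4} + u$ ($L{\left(u \right)} = \left(-36 + u\right) - \frac{51}{4} = - \frac{195}{4} + u$)
$\left(9^{4} + L{\left(-50 \right)}\right) + 12375 = \left(9^{4} - \frac{395}{4}\right) + 12375 = \left(6561 - \frac{395}{4}\right) + 12375 = \frac{25849}{4} + 12375 = \frac{75349}{4}$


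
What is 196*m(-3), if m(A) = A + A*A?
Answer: 1176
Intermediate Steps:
m(A) = A + A**2
196*m(-3) = 196*(-3*(1 - 3)) = 196*(-3*(-2)) = 196*6 = 1176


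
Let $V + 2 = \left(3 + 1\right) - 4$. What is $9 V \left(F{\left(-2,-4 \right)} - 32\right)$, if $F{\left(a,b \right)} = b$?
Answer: $648$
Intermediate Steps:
$V = -2$ ($V = -2 + \left(\left(3 + 1\right) - 4\right) = -2 + \left(4 - 4\right) = -2 + 0 = -2$)
$9 V \left(F{\left(-2,-4 \right)} - 32\right) = 9 \left(-2\right) \left(-4 - 32\right) = \left(-18\right) \left(-36\right) = 648$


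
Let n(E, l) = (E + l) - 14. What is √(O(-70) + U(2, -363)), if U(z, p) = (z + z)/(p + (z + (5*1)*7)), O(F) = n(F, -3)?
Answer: I*√2311829/163 ≈ 9.328*I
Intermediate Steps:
n(E, l) = -14 + E + l
O(F) = -17 + F (O(F) = -14 + F - 3 = -17 + F)
U(z, p) = 2*z/(35 + p + z) (U(z, p) = (2*z)/(p + (z + 5*7)) = (2*z)/(p + (z + 35)) = (2*z)/(p + (35 + z)) = (2*z)/(35 + p + z) = 2*z/(35 + p + z))
√(O(-70) + U(2, -363)) = √((-17 - 70) + 2*2/(35 - 363 + 2)) = √(-87 + 2*2/(-326)) = √(-87 + 2*2*(-1/326)) = √(-87 - 2/163) = √(-14183/163) = I*√2311829/163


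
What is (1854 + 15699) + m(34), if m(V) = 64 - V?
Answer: 17583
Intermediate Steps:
(1854 + 15699) + m(34) = (1854 + 15699) + (64 - 1*34) = 17553 + (64 - 34) = 17553 + 30 = 17583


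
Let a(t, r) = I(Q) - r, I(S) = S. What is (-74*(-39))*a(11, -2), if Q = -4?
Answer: -5772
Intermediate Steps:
a(t, r) = -4 - r
(-74*(-39))*a(11, -2) = (-74*(-39))*(-4 - 1*(-2)) = 2886*(-4 + 2) = 2886*(-2) = -5772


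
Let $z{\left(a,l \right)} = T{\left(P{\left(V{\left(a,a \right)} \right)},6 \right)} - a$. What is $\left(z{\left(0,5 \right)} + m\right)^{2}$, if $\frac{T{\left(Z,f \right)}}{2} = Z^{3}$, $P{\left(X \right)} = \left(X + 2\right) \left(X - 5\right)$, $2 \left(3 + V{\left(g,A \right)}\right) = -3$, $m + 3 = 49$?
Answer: $\frac{737618169409}{1024} \approx 7.2033 \cdot 10^{8}$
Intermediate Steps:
$m = 46$ ($m = -3 + 49 = 46$)
$V{\left(g,A \right)} = - \frac{9}{2}$ ($V{\left(g,A \right)} = -3 + \frac{1}{2} \left(-3\right) = -3 - \frac{3}{2} = - \frac{9}{2}$)
$P{\left(X \right)} = \left(-5 + X\right) \left(2 + X\right)$ ($P{\left(X \right)} = \left(2 + X\right) \left(-5 + X\right) = \left(-5 + X\right) \left(2 + X\right)$)
$T{\left(Z,f \right)} = 2 Z^{3}$
$z{\left(a,l \right)} = \frac{857375}{32} - a$ ($z{\left(a,l \right)} = 2 \left(-10 + \left(- \frac{9}{2}\right)^{2} - - \frac{27}{2}\right)^{3} - a = 2 \left(-10 + \frac{81}{4} + \frac{27}{2}\right)^{3} - a = 2 \left(\frac{95}{4}\right)^{3} - a = 2 \cdot \frac{857375}{64} - a = \frac{857375}{32} - a$)
$\left(z{\left(0,5 \right)} + m\right)^{2} = \left(\left(\frac{857375}{32} - 0\right) + 46\right)^{2} = \left(\left(\frac{857375}{32} + 0\right) + 46\right)^{2} = \left(\frac{857375}{32} + 46\right)^{2} = \left(\frac{858847}{32}\right)^{2} = \frac{737618169409}{1024}$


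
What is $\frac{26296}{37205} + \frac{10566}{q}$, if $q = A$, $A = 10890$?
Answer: $\frac{7549683}{4501805} \approx 1.677$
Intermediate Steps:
$q = 10890$
$\frac{26296}{37205} + \frac{10566}{q} = \frac{26296}{37205} + \frac{10566}{10890} = 26296 \cdot \frac{1}{37205} + 10566 \cdot \frac{1}{10890} = \frac{26296}{37205} + \frac{587}{605} = \frac{7549683}{4501805}$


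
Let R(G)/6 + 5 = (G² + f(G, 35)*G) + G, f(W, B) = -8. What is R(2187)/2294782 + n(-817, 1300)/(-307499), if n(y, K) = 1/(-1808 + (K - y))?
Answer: 1359027556123924/109021869798681 ≈ 12.466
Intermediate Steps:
R(G) = -30 - 42*G + 6*G² (R(G) = -30 + 6*((G² - 8*G) + G) = -30 + 6*(G² - 7*G) = -30 + (-42*G + 6*G²) = -30 - 42*G + 6*G²)
n(y, K) = 1/(-1808 + K - y)
R(2187)/2294782 + n(-817, 1300)/(-307499) = (-30 - 42*2187 + 6*2187²)/2294782 - 1/(1808 - 817 - 1*1300)/(-307499) = (-30 - 91854 + 6*4782969)*(1/2294782) - 1/(1808 - 817 - 1300)*(-1/307499) = (-30 - 91854 + 28697814)*(1/2294782) - 1/(-309)*(-1/307499) = 28605930*(1/2294782) - 1*(-1/309)*(-1/307499) = 14302965/1147391 + (1/309)*(-1/307499) = 14302965/1147391 - 1/95017191 = 1359027556123924/109021869798681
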